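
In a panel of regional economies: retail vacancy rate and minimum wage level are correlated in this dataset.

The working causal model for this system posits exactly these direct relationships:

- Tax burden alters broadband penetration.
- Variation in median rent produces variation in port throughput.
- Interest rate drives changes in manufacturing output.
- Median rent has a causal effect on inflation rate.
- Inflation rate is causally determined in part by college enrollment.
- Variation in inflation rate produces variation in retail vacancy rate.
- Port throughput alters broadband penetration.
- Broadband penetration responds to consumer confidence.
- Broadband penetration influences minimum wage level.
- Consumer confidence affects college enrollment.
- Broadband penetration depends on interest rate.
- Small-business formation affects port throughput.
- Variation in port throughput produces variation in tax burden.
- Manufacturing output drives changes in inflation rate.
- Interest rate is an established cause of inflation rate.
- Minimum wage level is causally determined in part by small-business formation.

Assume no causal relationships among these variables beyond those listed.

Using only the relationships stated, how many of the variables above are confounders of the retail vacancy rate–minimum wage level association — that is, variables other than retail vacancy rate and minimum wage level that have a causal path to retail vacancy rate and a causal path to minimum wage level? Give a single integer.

The common causes are: consumer confidence (to retail vacancy rate via consumer confidence → college enrollment → inflation rate → retail vacancy rate; to minimum wage level via consumer confidence → broadband penetration → minimum wage level); interest rate (to retail vacancy rate via interest rate → inflation rate → retail vacancy rate; to minimum wage level via interest rate → broadband penetration → minimum wage level); median rent (to retail vacancy rate via median rent → inflation rate → retail vacancy rate; to minimum wage level via median rent → port throughput → broadband penetration → minimum wage level).
Every other variable lacks a causal path to at least one of retail vacancy rate and minimum wage level.

3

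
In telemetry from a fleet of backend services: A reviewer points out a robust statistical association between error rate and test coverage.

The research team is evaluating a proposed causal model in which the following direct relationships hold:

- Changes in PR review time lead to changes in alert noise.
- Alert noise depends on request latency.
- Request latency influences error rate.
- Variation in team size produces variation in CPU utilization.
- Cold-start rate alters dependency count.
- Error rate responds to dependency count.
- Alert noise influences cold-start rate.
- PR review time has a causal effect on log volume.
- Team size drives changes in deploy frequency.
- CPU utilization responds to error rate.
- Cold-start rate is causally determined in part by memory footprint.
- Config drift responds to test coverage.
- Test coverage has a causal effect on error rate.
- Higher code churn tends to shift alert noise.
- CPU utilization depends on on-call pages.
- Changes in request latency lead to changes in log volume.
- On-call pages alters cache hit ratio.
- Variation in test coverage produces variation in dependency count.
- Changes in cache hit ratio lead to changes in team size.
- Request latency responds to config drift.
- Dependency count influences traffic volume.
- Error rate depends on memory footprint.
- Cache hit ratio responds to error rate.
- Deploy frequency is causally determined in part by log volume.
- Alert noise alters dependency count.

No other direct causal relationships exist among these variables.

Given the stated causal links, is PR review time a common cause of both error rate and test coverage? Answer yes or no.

PR review time has no stated causal path to test coverage. A confounder must cause both variables, so PR review time does not qualify.

no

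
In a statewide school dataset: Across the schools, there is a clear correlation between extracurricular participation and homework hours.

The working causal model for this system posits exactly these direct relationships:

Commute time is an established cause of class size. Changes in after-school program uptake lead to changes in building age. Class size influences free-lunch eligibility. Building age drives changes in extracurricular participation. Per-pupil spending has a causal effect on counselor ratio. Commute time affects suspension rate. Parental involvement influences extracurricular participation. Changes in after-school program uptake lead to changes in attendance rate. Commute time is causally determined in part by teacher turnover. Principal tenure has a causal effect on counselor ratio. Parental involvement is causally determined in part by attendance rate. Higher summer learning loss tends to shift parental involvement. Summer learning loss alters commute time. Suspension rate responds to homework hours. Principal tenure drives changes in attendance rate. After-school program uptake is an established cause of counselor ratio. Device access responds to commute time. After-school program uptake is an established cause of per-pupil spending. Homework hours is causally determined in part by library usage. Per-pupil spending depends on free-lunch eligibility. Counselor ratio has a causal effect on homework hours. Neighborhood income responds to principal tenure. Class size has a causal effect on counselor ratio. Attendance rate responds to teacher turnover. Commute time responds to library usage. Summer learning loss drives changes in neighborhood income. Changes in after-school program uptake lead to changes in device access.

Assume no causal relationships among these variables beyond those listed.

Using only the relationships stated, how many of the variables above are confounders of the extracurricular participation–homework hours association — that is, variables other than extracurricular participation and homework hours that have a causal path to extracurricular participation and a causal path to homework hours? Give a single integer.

4

The common causes are: after-school program uptake (to extracurricular participation via after-school program uptake → building age → extracurricular participation; to homework hours via after-school program uptake → counselor ratio → homework hours); principal tenure (to extracurricular participation via principal tenure → attendance rate → parental involvement → extracurricular participation; to homework hours via principal tenure → counselor ratio → homework hours); summer learning loss (to extracurricular participation via summer learning loss → parental involvement → extracurricular participation; to homework hours via summer learning loss → commute time → class size → counselor ratio → homework hours); teacher turnover (to extracurricular participation via teacher turnover → attendance rate → parental involvement → extracurricular participation; to homework hours via teacher turnover → commute time → class size → counselor ratio → homework hours).
Every other variable lacks a causal path to at least one of extracurricular participation and homework hours.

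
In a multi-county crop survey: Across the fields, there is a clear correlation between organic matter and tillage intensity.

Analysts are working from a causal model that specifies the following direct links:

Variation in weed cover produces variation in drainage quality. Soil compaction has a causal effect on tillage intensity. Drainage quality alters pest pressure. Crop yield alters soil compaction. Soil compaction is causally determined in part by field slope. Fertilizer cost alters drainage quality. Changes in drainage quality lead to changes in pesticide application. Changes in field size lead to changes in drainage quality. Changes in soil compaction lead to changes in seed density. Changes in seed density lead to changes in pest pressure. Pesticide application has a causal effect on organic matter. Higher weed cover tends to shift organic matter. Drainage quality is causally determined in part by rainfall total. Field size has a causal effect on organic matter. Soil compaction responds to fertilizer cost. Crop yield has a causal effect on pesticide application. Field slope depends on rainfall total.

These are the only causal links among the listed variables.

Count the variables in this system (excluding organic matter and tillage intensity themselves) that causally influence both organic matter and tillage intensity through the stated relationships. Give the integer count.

3

The common causes are: crop yield (to organic matter via crop yield → pesticide application → organic matter; to tillage intensity via crop yield → soil compaction → tillage intensity); fertilizer cost (to organic matter via fertilizer cost → drainage quality → pesticide application → organic matter; to tillage intensity via fertilizer cost → soil compaction → tillage intensity); rainfall total (to organic matter via rainfall total → drainage quality → pesticide application → organic matter; to tillage intensity via rainfall total → field slope → soil compaction → tillage intensity).
Every other variable lacks a causal path to at least one of organic matter and tillage intensity.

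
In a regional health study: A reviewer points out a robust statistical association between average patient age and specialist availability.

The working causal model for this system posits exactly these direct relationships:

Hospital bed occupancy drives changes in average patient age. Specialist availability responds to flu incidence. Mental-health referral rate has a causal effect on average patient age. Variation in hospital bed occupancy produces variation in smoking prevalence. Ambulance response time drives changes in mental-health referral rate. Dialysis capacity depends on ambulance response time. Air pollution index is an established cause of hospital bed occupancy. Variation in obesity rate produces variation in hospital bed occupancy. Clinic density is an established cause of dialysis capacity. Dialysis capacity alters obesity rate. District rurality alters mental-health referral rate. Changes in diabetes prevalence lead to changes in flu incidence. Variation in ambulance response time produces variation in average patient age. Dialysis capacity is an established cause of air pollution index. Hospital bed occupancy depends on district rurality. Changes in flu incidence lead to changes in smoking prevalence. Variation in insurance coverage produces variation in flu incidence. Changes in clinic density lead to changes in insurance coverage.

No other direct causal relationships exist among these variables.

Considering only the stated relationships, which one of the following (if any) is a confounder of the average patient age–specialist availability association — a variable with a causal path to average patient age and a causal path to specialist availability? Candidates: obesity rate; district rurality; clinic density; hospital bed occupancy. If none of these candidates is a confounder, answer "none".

clinic density

Clinic density causes average patient age (clinic density → dialysis capacity → obesity rate → hospital bed occupancy → average patient age) and also causes specialist availability (clinic density → insurance coverage → flu incidence → specialist availability); it is a common cause of both.
Each of the other candidates lacks a causal path to at least one of average patient age and specialist availability, so they do not confound the relationship.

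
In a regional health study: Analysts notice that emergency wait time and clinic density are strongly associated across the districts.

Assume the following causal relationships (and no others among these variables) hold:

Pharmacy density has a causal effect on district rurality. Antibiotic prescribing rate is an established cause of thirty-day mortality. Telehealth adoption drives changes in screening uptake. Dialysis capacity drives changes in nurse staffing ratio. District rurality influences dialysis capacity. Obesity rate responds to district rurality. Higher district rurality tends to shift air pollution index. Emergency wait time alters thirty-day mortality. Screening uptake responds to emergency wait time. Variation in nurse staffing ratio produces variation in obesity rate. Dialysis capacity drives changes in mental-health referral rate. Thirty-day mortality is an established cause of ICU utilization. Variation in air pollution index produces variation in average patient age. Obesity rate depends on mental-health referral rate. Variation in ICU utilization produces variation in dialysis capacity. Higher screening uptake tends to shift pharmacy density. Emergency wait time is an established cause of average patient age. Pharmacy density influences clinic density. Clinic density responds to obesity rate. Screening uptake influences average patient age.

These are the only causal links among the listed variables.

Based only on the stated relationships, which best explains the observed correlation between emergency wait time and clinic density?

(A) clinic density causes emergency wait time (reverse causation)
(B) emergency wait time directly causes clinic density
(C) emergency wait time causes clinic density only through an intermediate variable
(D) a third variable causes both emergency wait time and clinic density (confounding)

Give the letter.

Emergency wait time reaches clinic density through emergency wait time → screening uptake → pharmacy density → clinic density — an indirect causal chain with no direct emergency wait time → clinic density link. No variable causes both emergency wait time and clinic density, so confounding is ruled out; the effect is mediated.

C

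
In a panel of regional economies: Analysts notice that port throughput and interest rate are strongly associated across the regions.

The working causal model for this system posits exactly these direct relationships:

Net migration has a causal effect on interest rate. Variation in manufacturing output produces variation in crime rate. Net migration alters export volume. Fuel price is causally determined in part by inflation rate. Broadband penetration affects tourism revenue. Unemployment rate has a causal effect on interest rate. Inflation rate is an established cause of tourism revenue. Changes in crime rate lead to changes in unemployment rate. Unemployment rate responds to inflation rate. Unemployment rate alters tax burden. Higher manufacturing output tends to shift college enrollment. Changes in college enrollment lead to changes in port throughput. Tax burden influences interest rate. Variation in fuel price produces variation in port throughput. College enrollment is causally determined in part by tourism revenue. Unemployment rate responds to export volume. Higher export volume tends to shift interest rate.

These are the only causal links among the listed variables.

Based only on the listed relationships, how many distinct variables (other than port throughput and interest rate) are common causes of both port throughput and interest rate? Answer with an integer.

The common causes are: inflation rate (to port throughput via inflation rate → fuel price → port throughput; to interest rate via inflation rate → unemployment rate → interest rate); manufacturing output (to port throughput via manufacturing output → college enrollment → port throughput; to interest rate via manufacturing output → crime rate → unemployment rate → interest rate).
Every other variable lacks a causal path to at least one of port throughput and interest rate.

2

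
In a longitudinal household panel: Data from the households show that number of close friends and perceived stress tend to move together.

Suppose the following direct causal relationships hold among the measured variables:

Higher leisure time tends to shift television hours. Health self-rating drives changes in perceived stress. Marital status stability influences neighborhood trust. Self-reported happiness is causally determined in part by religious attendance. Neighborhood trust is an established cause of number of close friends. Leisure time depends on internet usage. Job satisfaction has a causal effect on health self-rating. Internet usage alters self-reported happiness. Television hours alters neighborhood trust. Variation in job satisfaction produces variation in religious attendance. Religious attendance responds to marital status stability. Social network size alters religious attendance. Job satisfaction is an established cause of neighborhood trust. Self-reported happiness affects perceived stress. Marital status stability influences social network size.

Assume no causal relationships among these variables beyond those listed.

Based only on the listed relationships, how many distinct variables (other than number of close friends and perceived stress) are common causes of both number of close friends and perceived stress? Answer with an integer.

3

The common causes are: internet usage (to number of close friends via internet usage → leisure time → television hours → neighborhood trust → number of close friends; to perceived stress via internet usage → self-reported happiness → perceived stress); job satisfaction (to number of close friends via job satisfaction → neighborhood trust → number of close friends; to perceived stress via job satisfaction → health self-rating → perceived stress); marital status stability (to number of close friends via marital status stability → neighborhood trust → number of close friends; to perceived stress via marital status stability → religious attendance → self-reported happiness → perceived stress).
Every other variable lacks a causal path to at least one of number of close friends and perceived stress.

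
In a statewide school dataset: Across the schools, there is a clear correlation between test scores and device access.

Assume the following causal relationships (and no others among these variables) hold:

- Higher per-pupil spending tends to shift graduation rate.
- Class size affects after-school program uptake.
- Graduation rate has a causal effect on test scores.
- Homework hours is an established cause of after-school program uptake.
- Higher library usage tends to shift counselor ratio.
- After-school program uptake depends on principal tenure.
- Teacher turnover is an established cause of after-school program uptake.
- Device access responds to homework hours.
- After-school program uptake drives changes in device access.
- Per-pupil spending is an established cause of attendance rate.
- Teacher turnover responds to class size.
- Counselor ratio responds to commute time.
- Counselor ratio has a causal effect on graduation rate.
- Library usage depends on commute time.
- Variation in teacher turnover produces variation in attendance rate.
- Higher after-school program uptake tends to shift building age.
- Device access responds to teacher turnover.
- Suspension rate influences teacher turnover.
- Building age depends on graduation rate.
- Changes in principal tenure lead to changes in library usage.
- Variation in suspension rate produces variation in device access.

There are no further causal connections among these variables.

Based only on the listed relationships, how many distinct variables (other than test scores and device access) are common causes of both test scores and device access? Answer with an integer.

1

The common causes are: principal tenure (to test scores via principal tenure → library usage → counselor ratio → graduation rate → test scores; to device access via principal tenure → after-school program uptake → device access).
Every other variable lacks a causal path to at least one of test scores and device access.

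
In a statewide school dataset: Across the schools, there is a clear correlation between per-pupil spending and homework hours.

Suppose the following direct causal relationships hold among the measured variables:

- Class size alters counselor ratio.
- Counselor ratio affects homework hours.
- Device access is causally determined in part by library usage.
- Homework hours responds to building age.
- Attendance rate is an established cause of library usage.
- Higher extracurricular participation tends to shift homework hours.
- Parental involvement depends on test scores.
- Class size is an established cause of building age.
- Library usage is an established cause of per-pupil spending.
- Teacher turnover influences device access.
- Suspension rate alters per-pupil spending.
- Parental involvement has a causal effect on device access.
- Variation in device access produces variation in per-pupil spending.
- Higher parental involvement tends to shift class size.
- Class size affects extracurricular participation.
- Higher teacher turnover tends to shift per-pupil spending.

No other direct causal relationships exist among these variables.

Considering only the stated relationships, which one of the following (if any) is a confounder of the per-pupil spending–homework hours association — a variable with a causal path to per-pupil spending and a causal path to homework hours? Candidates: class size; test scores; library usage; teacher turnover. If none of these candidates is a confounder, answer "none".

Test scores causes per-pupil spending (test scores → parental involvement → device access → per-pupil spending) and also causes homework hours (test scores → parental involvement → class size → building age → homework hours); it is a common cause of both.
Each of the other candidates lacks a causal path to at least one of per-pupil spending and homework hours, so they do not confound the relationship.

test scores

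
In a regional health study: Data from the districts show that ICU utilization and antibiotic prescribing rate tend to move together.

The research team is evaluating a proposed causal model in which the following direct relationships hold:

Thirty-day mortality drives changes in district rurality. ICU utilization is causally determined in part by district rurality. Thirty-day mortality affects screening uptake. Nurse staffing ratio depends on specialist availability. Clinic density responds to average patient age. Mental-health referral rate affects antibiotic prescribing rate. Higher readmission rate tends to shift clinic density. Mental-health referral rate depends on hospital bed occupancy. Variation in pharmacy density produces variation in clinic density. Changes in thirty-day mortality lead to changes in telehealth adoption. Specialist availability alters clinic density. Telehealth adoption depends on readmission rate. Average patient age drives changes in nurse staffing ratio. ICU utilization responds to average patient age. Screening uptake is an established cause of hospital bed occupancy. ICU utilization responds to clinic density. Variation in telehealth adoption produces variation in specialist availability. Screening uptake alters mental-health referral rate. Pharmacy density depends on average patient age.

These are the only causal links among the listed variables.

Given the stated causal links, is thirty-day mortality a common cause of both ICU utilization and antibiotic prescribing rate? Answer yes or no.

yes

Thirty-day mortality has a causal path to ICU utilization (thirty-day mortality → district rurality → ICU utilization) and to antibiotic prescribing rate (thirty-day mortality → screening uptake → mental-health referral rate → antibiotic prescribing rate), so it is a common cause of both — a confounder.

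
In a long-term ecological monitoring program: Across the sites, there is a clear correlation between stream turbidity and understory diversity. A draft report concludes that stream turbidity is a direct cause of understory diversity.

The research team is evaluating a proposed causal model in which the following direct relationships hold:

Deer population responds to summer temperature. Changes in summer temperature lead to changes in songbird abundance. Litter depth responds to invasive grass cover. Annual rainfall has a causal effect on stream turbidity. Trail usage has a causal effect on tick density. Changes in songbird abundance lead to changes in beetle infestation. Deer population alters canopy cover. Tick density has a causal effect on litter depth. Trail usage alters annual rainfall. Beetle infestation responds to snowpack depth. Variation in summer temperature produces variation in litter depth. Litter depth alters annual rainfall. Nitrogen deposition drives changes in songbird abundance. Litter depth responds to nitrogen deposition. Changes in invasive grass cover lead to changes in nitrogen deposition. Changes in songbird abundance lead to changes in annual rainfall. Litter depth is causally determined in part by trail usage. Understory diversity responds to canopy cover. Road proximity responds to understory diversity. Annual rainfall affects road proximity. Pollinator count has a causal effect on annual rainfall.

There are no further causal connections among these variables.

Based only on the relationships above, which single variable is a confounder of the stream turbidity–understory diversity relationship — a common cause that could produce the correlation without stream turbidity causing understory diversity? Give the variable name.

Summer temperature has a causal path to stream turbidity (summer temperature → litter depth → annual rainfall → stream turbidity) and a separate causal path to understory diversity (summer temperature → deer population → canopy cover → understory diversity), so it is a common cause of both.
No stated relationship gives stream turbidity a causal route to understory diversity, so the correlation is explained by the shared upstream cause rather than a direct effect.

summer temperature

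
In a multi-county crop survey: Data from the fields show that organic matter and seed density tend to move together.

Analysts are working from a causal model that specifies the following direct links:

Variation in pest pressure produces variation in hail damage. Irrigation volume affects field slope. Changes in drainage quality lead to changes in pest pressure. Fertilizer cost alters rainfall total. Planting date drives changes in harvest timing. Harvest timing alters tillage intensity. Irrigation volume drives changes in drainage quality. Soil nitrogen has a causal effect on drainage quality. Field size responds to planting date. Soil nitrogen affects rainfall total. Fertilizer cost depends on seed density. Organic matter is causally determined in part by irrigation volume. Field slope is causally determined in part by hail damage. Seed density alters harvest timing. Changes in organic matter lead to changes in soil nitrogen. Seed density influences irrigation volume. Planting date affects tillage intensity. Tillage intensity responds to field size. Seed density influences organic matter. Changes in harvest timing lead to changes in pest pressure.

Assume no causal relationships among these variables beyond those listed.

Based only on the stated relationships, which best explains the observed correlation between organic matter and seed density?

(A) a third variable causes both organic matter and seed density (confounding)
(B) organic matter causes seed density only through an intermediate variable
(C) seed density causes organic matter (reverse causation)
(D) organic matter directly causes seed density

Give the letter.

C

The stated link runs seed density → organic matter; organic matter has no causal path to seed density. No variable causes both, so confounding is ruled out. The correlation reflects reverse causation.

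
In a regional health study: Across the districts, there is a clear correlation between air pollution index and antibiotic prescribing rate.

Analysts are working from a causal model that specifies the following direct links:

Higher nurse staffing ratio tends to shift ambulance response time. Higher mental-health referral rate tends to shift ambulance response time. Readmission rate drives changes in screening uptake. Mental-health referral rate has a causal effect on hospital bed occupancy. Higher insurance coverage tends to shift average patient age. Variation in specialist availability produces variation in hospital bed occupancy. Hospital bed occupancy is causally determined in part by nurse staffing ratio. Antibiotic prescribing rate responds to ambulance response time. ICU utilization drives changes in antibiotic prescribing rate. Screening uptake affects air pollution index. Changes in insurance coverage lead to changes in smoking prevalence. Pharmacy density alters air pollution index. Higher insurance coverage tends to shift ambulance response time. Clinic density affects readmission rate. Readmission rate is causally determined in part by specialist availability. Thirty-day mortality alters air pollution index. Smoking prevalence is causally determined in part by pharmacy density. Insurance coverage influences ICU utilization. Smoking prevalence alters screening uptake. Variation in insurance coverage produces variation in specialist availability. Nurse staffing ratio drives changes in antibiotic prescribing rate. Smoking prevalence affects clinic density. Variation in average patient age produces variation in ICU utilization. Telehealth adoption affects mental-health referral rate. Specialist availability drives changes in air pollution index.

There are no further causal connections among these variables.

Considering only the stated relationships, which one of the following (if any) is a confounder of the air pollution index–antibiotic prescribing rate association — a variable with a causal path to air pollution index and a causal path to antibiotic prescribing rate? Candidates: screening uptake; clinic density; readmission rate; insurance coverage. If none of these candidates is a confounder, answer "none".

Insurance coverage causes air pollution index (insurance coverage → specialist availability → air pollution index) and also causes antibiotic prescribing rate (insurance coverage → ICU utilization → antibiotic prescribing rate); it is a common cause of both.
Each of the other candidates lacks a causal path to at least one of air pollution index and antibiotic prescribing rate, so they do not confound the relationship.

insurance coverage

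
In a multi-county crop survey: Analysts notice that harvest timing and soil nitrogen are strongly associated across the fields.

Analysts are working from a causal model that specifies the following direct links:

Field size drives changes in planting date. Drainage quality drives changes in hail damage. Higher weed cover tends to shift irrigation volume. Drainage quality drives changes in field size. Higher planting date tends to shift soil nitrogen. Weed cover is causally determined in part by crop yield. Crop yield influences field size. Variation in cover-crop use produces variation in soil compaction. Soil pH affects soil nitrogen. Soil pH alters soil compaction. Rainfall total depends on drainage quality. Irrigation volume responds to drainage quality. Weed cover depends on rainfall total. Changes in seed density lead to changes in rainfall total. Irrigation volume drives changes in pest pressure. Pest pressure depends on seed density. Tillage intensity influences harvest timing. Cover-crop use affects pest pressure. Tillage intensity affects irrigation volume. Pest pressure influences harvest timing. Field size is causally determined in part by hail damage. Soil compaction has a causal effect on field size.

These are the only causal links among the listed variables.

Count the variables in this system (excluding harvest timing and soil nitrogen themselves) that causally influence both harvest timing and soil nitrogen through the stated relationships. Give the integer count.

The common causes are: cover-crop use (to harvest timing via cover-crop use → pest pressure → harvest timing; to soil nitrogen via cover-crop use → soil compaction → field size → planting date → soil nitrogen); crop yield (to harvest timing via crop yield → weed cover → irrigation volume → pest pressure → harvest timing; to soil nitrogen via crop yield → field size → planting date → soil nitrogen); drainage quality (to harvest timing via drainage quality → irrigation volume → pest pressure → harvest timing; to soil nitrogen via drainage quality → field size → planting date → soil nitrogen).
Every other variable lacks a causal path to at least one of harvest timing and soil nitrogen.

3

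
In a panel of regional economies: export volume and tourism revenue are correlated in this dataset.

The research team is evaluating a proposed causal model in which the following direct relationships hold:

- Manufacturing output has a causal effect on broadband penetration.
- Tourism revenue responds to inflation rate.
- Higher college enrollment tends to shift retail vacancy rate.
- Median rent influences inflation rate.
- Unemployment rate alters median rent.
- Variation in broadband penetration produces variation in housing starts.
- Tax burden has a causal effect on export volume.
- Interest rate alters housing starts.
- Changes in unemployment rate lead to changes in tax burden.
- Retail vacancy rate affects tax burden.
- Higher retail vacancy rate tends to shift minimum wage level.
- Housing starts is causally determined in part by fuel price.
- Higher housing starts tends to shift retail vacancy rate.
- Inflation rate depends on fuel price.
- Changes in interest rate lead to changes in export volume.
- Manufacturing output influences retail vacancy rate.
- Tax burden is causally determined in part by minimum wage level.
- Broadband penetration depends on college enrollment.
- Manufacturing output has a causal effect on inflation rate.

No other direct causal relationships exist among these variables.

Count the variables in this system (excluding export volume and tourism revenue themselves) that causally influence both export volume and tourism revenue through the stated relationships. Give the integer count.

3

The common causes are: fuel price (to export volume via fuel price → housing starts → retail vacancy rate → tax burden → export volume; to tourism revenue via fuel price → inflation rate → tourism revenue); manufacturing output (to export volume via manufacturing output → retail vacancy rate → tax burden → export volume; to tourism revenue via manufacturing output → inflation rate → tourism revenue); unemployment rate (to export volume via unemployment rate → tax burden → export volume; to tourism revenue via unemployment rate → median rent → inflation rate → tourism revenue).
Every other variable lacks a causal path to at least one of export volume and tourism revenue.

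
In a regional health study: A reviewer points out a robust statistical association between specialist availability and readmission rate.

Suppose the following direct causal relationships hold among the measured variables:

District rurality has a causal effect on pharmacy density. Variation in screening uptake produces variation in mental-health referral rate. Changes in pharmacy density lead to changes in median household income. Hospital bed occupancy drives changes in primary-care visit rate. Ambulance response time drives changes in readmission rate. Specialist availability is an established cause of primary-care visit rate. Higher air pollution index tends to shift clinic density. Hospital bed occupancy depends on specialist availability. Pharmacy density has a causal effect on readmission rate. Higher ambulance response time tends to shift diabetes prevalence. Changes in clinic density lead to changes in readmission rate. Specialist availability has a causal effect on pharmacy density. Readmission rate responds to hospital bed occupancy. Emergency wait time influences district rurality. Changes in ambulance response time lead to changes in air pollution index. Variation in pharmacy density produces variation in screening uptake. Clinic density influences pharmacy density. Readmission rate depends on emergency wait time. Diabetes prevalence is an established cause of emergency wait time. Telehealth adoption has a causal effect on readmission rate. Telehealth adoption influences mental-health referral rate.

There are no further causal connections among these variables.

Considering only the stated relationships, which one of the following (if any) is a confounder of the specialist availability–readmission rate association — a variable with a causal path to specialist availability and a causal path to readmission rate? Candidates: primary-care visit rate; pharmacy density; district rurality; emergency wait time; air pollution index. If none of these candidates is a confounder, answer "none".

None of the listed candidates has causal paths to both specialist availability and readmission rate in the stated relationships, so none is a common cause.

none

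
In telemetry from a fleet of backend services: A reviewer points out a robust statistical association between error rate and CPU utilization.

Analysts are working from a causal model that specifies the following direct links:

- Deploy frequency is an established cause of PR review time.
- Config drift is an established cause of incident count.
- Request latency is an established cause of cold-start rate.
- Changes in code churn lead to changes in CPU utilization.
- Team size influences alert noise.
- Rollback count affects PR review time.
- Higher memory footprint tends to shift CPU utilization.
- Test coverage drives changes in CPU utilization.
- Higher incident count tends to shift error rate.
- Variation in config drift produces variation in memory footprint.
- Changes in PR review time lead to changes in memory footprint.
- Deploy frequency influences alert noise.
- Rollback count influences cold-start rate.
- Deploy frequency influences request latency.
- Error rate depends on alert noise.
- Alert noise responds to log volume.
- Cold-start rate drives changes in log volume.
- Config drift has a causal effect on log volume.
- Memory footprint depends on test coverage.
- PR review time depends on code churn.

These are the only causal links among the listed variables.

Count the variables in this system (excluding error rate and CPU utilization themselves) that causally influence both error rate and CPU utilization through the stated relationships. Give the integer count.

The common causes are: config drift (to error rate via config drift → incident count → error rate; to CPU utilization via config drift → memory footprint → CPU utilization); deploy frequency (to error rate via deploy frequency → alert noise → error rate; to CPU utilization via deploy frequency → PR review time → memory footprint → CPU utilization); rollback count (to error rate via rollback count → cold-start rate → log volume → alert noise → error rate; to CPU utilization via rollback count → PR review time → memory footprint → CPU utilization).
Every other variable lacks a causal path to at least one of error rate and CPU utilization.

3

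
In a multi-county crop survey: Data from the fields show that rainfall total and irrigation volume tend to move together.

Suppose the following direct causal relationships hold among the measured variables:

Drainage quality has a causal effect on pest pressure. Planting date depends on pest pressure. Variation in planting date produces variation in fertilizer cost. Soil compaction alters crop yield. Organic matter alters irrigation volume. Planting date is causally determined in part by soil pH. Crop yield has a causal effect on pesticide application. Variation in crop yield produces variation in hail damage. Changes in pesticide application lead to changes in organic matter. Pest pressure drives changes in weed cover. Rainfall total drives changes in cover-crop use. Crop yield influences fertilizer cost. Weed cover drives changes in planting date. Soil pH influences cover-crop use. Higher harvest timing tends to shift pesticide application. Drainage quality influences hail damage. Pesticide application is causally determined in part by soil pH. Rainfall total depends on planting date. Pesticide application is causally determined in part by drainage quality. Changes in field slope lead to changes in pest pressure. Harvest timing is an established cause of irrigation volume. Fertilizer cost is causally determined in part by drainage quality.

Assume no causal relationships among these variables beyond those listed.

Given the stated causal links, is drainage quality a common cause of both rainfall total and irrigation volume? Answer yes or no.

yes

Drainage quality has a causal path to rainfall total (drainage quality → pest pressure → planting date → rainfall total) and to irrigation volume (drainage quality → pesticide application → organic matter → irrigation volume), so it is a common cause of both — a confounder.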